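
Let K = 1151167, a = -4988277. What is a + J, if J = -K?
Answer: -6139444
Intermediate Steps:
J = -1151167 (J = -1*1151167 = -1151167)
a + J = -4988277 - 1151167 = -6139444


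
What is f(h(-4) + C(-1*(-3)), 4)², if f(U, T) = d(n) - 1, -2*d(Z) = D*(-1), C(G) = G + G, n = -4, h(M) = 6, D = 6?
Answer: 4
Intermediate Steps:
C(G) = 2*G
d(Z) = 3 (d(Z) = -3*(-1) = -½*(-6) = 3)
f(U, T) = 2 (f(U, T) = 3 - 1 = 2)
f(h(-4) + C(-1*(-3)), 4)² = 2² = 4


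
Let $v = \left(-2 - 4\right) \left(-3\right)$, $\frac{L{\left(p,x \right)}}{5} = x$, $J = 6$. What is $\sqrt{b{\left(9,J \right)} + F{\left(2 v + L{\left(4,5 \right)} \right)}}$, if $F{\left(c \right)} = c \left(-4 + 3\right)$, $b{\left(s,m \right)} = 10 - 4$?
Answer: $i \sqrt{55} \approx 7.4162 i$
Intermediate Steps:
$L{\left(p,x \right)} = 5 x$
$v = 18$ ($v = \left(-6\right) \left(-3\right) = 18$)
$b{\left(s,m \right)} = 6$
$F{\left(c \right)} = - c$ ($F{\left(c \right)} = c \left(-1\right) = - c$)
$\sqrt{b{\left(9,J \right)} + F{\left(2 v + L{\left(4,5 \right)} \right)}} = \sqrt{6 - \left(2 \cdot 18 + 5 \cdot 5\right)} = \sqrt{6 - \left(36 + 25\right)} = \sqrt{6 - 61} = \sqrt{-55} = i \sqrt{55}$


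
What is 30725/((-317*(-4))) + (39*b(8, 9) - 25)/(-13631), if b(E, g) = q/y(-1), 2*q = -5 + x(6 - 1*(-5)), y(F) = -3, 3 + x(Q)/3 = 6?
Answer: 1321379/54524 ≈ 24.235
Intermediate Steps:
x(Q) = 9 (x(Q) = -9 + 3*6 = -9 + 18 = 9)
q = 2 (q = (-5 + 9)/2 = (1/2)*4 = 2)
b(E, g) = -2/3 (b(E, g) = 2/(-3) = 2*(-1/3) = -2/3)
30725/((-317*(-4))) + (39*b(8, 9) - 25)/(-13631) = 30725/((-317*(-4))) + (39*(-2/3) - 25)/(-13631) = 30725/1268 + (-26 - 25)*(-1/13631) = 30725*(1/1268) - 51*(-1/13631) = 30725/1268 + 51/13631 = 1321379/54524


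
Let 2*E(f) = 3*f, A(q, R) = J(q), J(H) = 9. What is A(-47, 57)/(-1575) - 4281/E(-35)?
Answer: 14269/175 ≈ 81.537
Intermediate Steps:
A(q, R) = 9
E(f) = 3*f/2 (E(f) = (3*f)/2 = 3*f/2)
A(-47, 57)/(-1575) - 4281/E(-35) = 9/(-1575) - 4281/((3/2)*(-35)) = 9*(-1/1575) - 4281/(-105/2) = -1/175 - 4281*(-2/105) = -1/175 + 2854/35 = 14269/175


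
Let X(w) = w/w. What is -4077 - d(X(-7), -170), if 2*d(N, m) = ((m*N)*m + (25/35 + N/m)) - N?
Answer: -44093913/2380 ≈ -18527.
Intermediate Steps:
X(w) = 1
d(N, m) = 5/14 - N/2 + N/(2*m) + N*m**2/2 (d(N, m) = (((m*N)*m + (25/35 + N/m)) - N)/2 = (((N*m)*m + (25*(1/35) + N/m)) - N)/2 = ((N*m**2 + (5/7 + N/m)) - N)/2 = ((5/7 + N/m + N*m**2) - N)/2 = (5/7 - N + N/m + N*m**2)/2 = 5/14 - N/2 + N/(2*m) + N*m**2/2)
-4077 - d(X(-7), -170) = -4077 - (5/14 - 1/2*1 + (1/2)*1/(-170) + (1/2)*1*(-170)**2) = -4077 - (5/14 - 1/2 + (1/2)*1*(-1/170) + (1/2)*1*28900) = -4077 - (5/14 - 1/2 - 1/340 + 14450) = -4077 - 1*34390653/2380 = -4077 - 34390653/2380 = -44093913/2380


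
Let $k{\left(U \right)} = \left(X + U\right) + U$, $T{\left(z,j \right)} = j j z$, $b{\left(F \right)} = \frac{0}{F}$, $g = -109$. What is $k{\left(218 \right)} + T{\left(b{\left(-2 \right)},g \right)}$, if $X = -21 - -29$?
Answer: $444$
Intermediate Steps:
$X = 8$ ($X = -21 + 29 = 8$)
$b{\left(F \right)} = 0$
$T{\left(z,j \right)} = z j^{2}$ ($T{\left(z,j \right)} = j^{2} z = z j^{2}$)
$k{\left(U \right)} = 8 + 2 U$ ($k{\left(U \right)} = \left(8 + U\right) + U = 8 + 2 U$)
$k{\left(218 \right)} + T{\left(b{\left(-2 \right)},g \right)} = \left(8 + 2 \cdot 218\right) + 0 \left(-109\right)^{2} = \left(8 + 436\right) + 0 \cdot 11881 = 444 + 0 = 444$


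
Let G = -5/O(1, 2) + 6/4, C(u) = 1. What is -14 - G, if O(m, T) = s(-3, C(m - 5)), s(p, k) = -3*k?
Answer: -103/6 ≈ -17.167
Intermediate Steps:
O(m, T) = -3 (O(m, T) = -3*1 = -3)
G = 19/6 (G = -5/(-3) + 6/4 = -5*(-1/3) + 6*(1/4) = 5/3 + 3/2 = 19/6 ≈ 3.1667)
-14 - G = -14 - 1*19/6 = -14 - 19/6 = -103/6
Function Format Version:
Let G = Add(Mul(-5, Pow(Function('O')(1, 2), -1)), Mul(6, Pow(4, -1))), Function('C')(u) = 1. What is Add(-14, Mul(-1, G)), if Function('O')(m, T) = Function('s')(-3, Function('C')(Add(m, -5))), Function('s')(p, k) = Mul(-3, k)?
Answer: Rational(-103, 6) ≈ -17.167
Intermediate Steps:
Function('O')(m, T) = -3 (Function('O')(m, T) = Mul(-3, 1) = -3)
G = Rational(19, 6) (G = Add(Mul(-5, Pow(-3, -1)), Mul(6, Pow(4, -1))) = Add(Mul(-5, Rational(-1, 3)), Mul(6, Rational(1, 4))) = Add(Rational(5, 3), Rational(3, 2)) = Rational(19, 6) ≈ 3.1667)
Add(-14, Mul(-1, G)) = Add(-14, Mul(-1, Rational(19, 6))) = Add(-14, Rational(-19, 6)) = Rational(-103, 6)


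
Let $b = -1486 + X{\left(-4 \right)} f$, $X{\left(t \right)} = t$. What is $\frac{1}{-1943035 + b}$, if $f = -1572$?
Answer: $- \frac{1}{1938233} \approx -5.1593 \cdot 10^{-7}$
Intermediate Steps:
$b = 4802$ ($b = -1486 - -6288 = -1486 + 6288 = 4802$)
$\frac{1}{-1943035 + b} = \frac{1}{-1943035 + 4802} = \frac{1}{-1938233} = - \frac{1}{1938233}$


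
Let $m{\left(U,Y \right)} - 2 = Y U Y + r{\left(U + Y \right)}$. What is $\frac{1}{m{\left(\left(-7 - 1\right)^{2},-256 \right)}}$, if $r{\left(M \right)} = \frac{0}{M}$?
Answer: $\frac{1}{4194306} \approx 2.3842 \cdot 10^{-7}$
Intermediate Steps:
$r{\left(M \right)} = 0$
$m{\left(U,Y \right)} = 2 + U Y^{2}$ ($m{\left(U,Y \right)} = 2 + \left(Y U Y + 0\right) = 2 + \left(U Y Y + 0\right) = 2 + \left(U Y^{2} + 0\right) = 2 + U Y^{2}$)
$\frac{1}{m{\left(\left(-7 - 1\right)^{2},-256 \right)}} = \frac{1}{2 + \left(-7 - 1\right)^{2} \left(-256\right)^{2}} = \frac{1}{2 + \left(-8\right)^{2} \cdot 65536} = \frac{1}{2 + 64 \cdot 65536} = \frac{1}{2 + 4194304} = \frac{1}{4194306}$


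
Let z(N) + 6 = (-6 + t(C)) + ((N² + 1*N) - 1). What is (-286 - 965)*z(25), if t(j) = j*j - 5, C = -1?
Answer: -791883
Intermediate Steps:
t(j) = -5 + j² (t(j) = j² - 5 = -5 + j²)
z(N) = -17 + N + N² (z(N) = -6 + ((-6 + (-5 + (-1)²)) + ((N² + 1*N) - 1)) = -6 + ((-6 + (-5 + 1)) + ((N² + N) - 1)) = -6 + ((-6 - 4) + ((N + N²) - 1)) = -6 + (-10 + (-1 + N + N²)) = -6 + (-11 + N + N²) = -17 + N + N²)
(-286 - 965)*z(25) = (-286 - 965)*(-17 + 25 + 25²) = -1251*(-17 + 25 + 625) = -1251*633 = -791883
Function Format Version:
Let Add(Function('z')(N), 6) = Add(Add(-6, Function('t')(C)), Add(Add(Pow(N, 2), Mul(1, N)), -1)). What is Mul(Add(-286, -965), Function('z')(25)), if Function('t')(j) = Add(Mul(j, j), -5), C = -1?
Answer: -791883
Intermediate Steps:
Function('t')(j) = Add(-5, Pow(j, 2)) (Function('t')(j) = Add(Pow(j, 2), -5) = Add(-5, Pow(j, 2)))
Function('z')(N) = Add(-17, N, Pow(N, 2)) (Function('z')(N) = Add(-6, Add(Add(-6, Add(-5, Pow(-1, 2))), Add(Add(Pow(N, 2), Mul(1, N)), -1))) = Add(-6, Add(Add(-6, Add(-5, 1)), Add(Add(Pow(N, 2), N), -1))) = Add(-6, Add(Add(-6, -4), Add(Add(N, Pow(N, 2)), -1))) = Add(-6, Add(-10, Add(-1, N, Pow(N, 2)))) = Add(-6, Add(-11, N, Pow(N, 2))) = Add(-17, N, Pow(N, 2)))
Mul(Add(-286, -965), Function('z')(25)) = Mul(Add(-286, -965), Add(-17, 25, Pow(25, 2))) = Mul(-1251, Add(-17, 25, 625)) = Mul(-1251, 633) = -791883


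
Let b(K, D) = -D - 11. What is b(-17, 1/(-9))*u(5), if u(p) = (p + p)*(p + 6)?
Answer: -10780/9 ≈ -1197.8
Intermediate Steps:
u(p) = 2*p*(6 + p) (u(p) = (2*p)*(6 + p) = 2*p*(6 + p))
b(K, D) = -11 - D
b(-17, 1/(-9))*u(5) = (-11 - 1/(-9))*(2*5*(6 + 5)) = (-11 - 1*(-⅑))*(2*5*11) = (-11 + ⅑)*110 = -98/9*110 = -10780/9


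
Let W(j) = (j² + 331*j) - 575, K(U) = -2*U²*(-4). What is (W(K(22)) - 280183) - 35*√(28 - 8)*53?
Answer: 15993258 - 3710*√5 ≈ 1.5985e+7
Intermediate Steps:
K(U) = 8*U²
W(j) = -575 + j² + 331*j
(W(K(22)) - 280183) - 35*√(28 - 8)*53 = ((-575 + (8*22²)² + 331*(8*22²)) - 280183) - 35*√(28 - 8)*53 = ((-575 + (8*484)² + 331*(8*484)) - 280183) - 70*√5*53 = ((-575 + 3872² + 331*3872) - 280183) - 70*√5*53 = ((-575 + 14992384 + 1281632) - 280183) - 70*√5*53 = (16273441 - 280183) - 3710*√5 = 15993258 - 3710*√5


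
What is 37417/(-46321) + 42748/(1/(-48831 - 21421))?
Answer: -139108100384633/46321 ≈ -3.0031e+9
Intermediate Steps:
37417/(-46321) + 42748/(1/(-48831 - 21421)) = 37417*(-1/46321) + 42748/(1/(-70252)) = -37417/46321 + 42748/(-1/70252) = -37417/46321 + 42748*(-70252) = -37417/46321 - 3003132496 = -139108100384633/46321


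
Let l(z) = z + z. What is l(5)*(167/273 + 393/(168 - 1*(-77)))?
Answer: 42344/1911 ≈ 22.158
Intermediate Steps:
l(z) = 2*z
l(5)*(167/273 + 393/(168 - 1*(-77))) = (2*5)*(167/273 + 393/(168 - 1*(-77))) = 10*(167*(1/273) + 393/(168 + 77)) = 10*(167/273 + 393/245) = 10*(21172/9555) = 42344/1911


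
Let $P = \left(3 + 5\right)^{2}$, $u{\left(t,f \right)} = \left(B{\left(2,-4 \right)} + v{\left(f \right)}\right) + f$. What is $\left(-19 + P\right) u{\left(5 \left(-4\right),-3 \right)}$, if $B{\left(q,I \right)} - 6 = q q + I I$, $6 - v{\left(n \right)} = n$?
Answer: $1440$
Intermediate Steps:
$v{\left(n \right)} = 6 - n$
$B{\left(q,I \right)} = 6 + I^{2} + q^{2}$ ($B{\left(q,I \right)} = 6 + \left(q q + I I\right) = 6 + \left(q^{2} + I^{2}\right) = 6 + \left(I^{2} + q^{2}\right) = 6 + I^{2} + q^{2}$)
$u{\left(t,f \right)} = 32$ ($u{\left(t,f \right)} = \left(\left(6 + \left(-4\right)^{2} + 2^{2}\right) - \left(-6 + f\right)\right) + f = \left(\left(6 + 16 + 4\right) - \left(-6 + f\right)\right) + f = \left(26 - \left(-6 + f\right)\right) + f = \left(32 - f\right) + f = 32$)
$P = 64$ ($P = 8^{2} = 64$)
$\left(-19 + P\right) u{\left(5 \left(-4\right),-3 \right)} = \left(-19 + 64\right) 32 = 45 \cdot 32 = 1440$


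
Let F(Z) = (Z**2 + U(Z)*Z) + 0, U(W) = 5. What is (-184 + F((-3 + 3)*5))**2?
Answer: 33856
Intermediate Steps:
F(Z) = Z**2 + 5*Z (F(Z) = (Z**2 + 5*Z) + 0 = Z**2 + 5*Z)
(-184 + F((-3 + 3)*5))**2 = (-184 + ((-3 + 3)*5)*(5 + (-3 + 3)*5))**2 = (-184 + (0*5)*(5 + 0*5))**2 = (-184 + 0*(5 + 0))**2 = (-184 + 0*5)**2 = (-184 + 0)**2 = (-184)**2 = 33856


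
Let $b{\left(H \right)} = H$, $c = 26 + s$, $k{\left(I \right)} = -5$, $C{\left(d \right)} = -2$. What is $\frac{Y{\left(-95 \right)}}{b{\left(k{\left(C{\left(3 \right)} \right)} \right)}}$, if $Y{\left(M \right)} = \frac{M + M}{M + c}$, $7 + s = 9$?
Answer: $- \frac{38}{67} \approx -0.56716$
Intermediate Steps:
$s = 2$ ($s = -7 + 9 = 2$)
$c = 28$ ($c = 26 + 2 = 28$)
$Y{\left(M \right)} = \frac{2 M}{28 + M}$ ($Y{\left(M \right)} = \frac{M + M}{M + 28} = \frac{2 M}{28 + M}$)
$\frac{Y{\left(-95 \right)}}{b{\left(k{\left(C{\left(3 \right)} \right)} \right)}} = \frac{2 \left(-95\right) \frac{1}{28 - 95}}{-5} = 2 \left(-95\right) \frac{1}{-67} \left(- \frac{1}{5}\right) = 2 \left(-95\right) \left(- \frac{1}{67}\right) \left(- \frac{1}{5}\right) = \frac{190}{67} \left(- \frac{1}{5}\right) = - \frac{38}{67}$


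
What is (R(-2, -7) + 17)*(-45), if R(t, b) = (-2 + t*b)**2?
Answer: -7245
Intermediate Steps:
R(t, b) = (-2 + b*t)**2
(R(-2, -7) + 17)*(-45) = ((-2 - 7*(-2))**2 + 17)*(-45) = ((-2 + 14)**2 + 17)*(-45) = (12**2 + 17)*(-45) = (144 + 17)*(-45) = 161*(-45) = -7245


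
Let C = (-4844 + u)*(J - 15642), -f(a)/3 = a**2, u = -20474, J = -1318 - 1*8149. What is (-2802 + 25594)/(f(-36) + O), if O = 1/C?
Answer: -14489094616304/2471639165855 ≈ -5.8621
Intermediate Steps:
J = -9467 (J = -1318 - 8149 = -9467)
f(a) = -3*a**2
C = 635709662 (C = (-4844 - 20474)*(-9467 - 15642) = -25318*(-25109) = 635709662)
O = 1/635709662 ≈ 1.5730e-9
(-2802 + 25594)/(f(-36) + O) = (-2802 + 25594)/(-3*(-36)**2 + 1/635709662) = 22792/(-3*1296 + 1/635709662) = 22792/(-3888 + 1/635709662) = 22792/(-2471639165855/635709662) = 22792*(-635709662/2471639165855) = -14489094616304/2471639165855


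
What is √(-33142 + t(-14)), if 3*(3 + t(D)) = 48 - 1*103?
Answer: I*√298470/3 ≈ 182.11*I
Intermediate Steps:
t(D) = -64/3 (t(D) = -3 + (48 - 1*103)/3 = -3 + (48 - 103)/3 = -3 + (⅓)*(-55) = -3 - 55/3 = -64/3)
√(-33142 + t(-14)) = √(-33142 - 64/3) = √(-99490/3) = I*√298470/3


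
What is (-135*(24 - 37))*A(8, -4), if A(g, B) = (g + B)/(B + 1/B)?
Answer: -28080/17 ≈ -1651.8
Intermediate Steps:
A(g, B) = (B + g)/(B + 1/B)
(-135*(24 - 37))*A(8, -4) = (-135*(24 - 37))*(-4*(-4 + 8)/(1 + (-4)²)) = (-135*(-13))*(-4*4/(1 + 16)) = 1755*(-4*4/17) = 1755*(-4*1/17*4) = 1755*(-16/17) = -28080/17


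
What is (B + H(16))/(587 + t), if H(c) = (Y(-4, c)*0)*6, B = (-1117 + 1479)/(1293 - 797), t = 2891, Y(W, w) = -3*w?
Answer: 181/862544 ≈ 0.00020984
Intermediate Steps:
B = 181/248 (B = 362/496 = 362*(1/496) = 181/248 ≈ 0.72984)
H(c) = 0 (H(c) = (-3*c*0)*6 = 0*6 = 0)
(B + H(16))/(587 + t) = (181/248 + 0)/(587 + 2891) = (181/248)/3478 = (181/248)*(1/3478) = 181/862544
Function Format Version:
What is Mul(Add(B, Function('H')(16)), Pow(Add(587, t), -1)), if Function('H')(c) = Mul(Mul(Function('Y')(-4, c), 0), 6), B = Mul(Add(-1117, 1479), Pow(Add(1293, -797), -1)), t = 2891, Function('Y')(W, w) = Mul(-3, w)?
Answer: Rational(181, 862544) ≈ 0.00020984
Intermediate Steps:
B = Rational(181, 248) (B = Mul(362, Pow(496, -1)) = Mul(362, Rational(1, 496)) = Rational(181, 248) ≈ 0.72984)
Function('H')(c) = 0 (Function('H')(c) = Mul(Mul(Mul(-3, c), 0), 6) = Mul(0, 6) = 0)
Mul(Add(B, Function('H')(16)), Pow(Add(587, t), -1)) = Mul(Add(Rational(181, 248), 0), Pow(Add(587, 2891), -1)) = Mul(Rational(181, 248), Pow(3478, -1)) = Mul(Rational(181, 248), Rational(1, 3478)) = Rational(181, 862544)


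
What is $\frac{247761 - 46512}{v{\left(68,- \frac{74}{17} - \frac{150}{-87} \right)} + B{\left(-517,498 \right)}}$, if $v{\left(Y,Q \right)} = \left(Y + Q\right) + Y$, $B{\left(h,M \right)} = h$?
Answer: $- \frac{33071919}{63043} \approx -524.59$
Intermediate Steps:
$v{\left(Y,Q \right)} = Q + 2 Y$ ($v{\left(Y,Q \right)} = \left(Q + Y\right) + Y = Q + 2 Y$)
$\frac{247761 - 46512}{v{\left(68,- \frac{74}{17} - \frac{150}{-87} \right)} + B{\left(-517,498 \right)}} = \frac{247761 - 46512}{\left(\left(- \frac{74}{17} - \frac{150}{-87}\right) + 2 \cdot 68\right) - 517} = \frac{201249}{\left(\left(\left(-74\right) \frac{1}{17} - - \frac{50}{29}\right) + 136\right) - 517} = \frac{201249}{\left(\left(- \frac{74}{17} + \frac{50}{29}\right) + 136\right) - 517} = \frac{201249}{\left(- \frac{1296}{493} + 136\right) - 517} = \frac{201249}{\frac{65752}{493} - 517} = \frac{201249}{- \frac{189129}{493}} = 201249 \left(- \frac{493}{189129}\right) = - \frac{33071919}{63043}$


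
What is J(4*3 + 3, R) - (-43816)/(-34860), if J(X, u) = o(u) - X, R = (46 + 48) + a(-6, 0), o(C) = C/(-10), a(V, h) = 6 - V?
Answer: -234058/8715 ≈ -26.857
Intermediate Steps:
o(C) = -C/10 (o(C) = C*(-1/10) = -C/10)
R = 106 (R = (46 + 48) + (6 - 1*(-6)) = 94 + (6 + 6) = 94 + 12 = 106)
J(X, u) = -X - u/10 (J(X, u) = -u/10 - X = -X - u/10)
J(4*3 + 3, R) - (-43816)/(-34860) = (-(4*3 + 3) - 1/10*106) - (-43816)/(-34860) = (-(12 + 3) - 53/5) - (-43816)*(-1)/34860 = (-1*15 - 53/5) - 1*10954/8715 = (-15 - 53/5) - 10954/8715 = -128/5 - 10954/8715 = -234058/8715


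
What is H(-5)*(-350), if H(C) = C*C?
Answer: -8750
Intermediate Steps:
H(C) = C**2
H(-5)*(-350) = (-5)**2*(-350) = 25*(-350) = -8750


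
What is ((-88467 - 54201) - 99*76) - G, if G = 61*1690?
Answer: -253282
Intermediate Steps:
G = 103090
((-88467 - 54201) - 99*76) - G = ((-88467 - 54201) - 99*76) - 1*103090 = (-142668 - 1*7524) - 103090 = (-142668 - 7524) - 103090 = -150192 - 103090 = -253282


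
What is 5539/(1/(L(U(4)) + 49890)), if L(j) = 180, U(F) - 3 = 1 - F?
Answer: 277337730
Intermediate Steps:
U(F) = 4 - F (U(F) = 3 + (1 - F) = 4 - F)
5539/(1/(L(U(4)) + 49890)) = 5539/(1/(180 + 49890)) = 5539/(1/50070) = 5539*50070 = 277337730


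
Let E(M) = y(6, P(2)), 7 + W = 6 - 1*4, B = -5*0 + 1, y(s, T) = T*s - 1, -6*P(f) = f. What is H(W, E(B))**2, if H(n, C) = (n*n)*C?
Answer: 5625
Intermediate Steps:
P(f) = -f/6
y(s, T) = -1 + T*s
B = 1 (B = 0 + 1 = 1)
W = -5 (W = -7 + (6 - 1*4) = -7 + (6 - 4) = -7 + 2 = -5)
E(M) = -3 (E(M) = -1 - 1/6*2*6 = -1 - 1/3*6 = -1 - 2 = -3)
H(n, C) = C*n**2 (H(n, C) = n**2*C = C*n**2)
H(W, E(B))**2 = (-3*(-5)**2)**2 = (-3*25)**2 = (-75)**2 = 5625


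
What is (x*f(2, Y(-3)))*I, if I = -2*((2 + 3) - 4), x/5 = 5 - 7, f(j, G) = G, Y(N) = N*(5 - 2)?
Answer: -180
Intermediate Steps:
Y(N) = 3*N (Y(N) = N*3 = 3*N)
x = -10 (x = 5*(5 - 7) = 5*(-2) = -10)
I = -2 (I = -2*(5 - 4) = -2*1 = -2)
(x*f(2, Y(-3)))*I = -30*(-3)*(-2) = -10*(-9)*(-2) = 90*(-2) = -180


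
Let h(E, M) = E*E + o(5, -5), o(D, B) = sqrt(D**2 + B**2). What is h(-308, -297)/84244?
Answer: 23716/21061 + 5*sqrt(2)/84244 ≈ 1.1261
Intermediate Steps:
o(D, B) = sqrt(B**2 + D**2)
h(E, M) = E**2 + 5*sqrt(2) (h(E, M) = E*E + sqrt((-5)**2 + 5**2) = E**2 + sqrt(25 + 25) = E**2 + sqrt(50) = E**2 + 5*sqrt(2))
h(-308, -297)/84244 = ((-308)**2 + 5*sqrt(2))/84244 = (94864 + 5*sqrt(2))*(1/84244) = 23716/21061 + 5*sqrt(2)/84244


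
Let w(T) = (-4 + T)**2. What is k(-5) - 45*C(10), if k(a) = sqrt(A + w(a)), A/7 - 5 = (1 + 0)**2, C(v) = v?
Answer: -450 + sqrt(123) ≈ -438.91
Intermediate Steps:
A = 42 (A = 35 + 7*(1 + 0)**2 = 35 + 7*1**2 = 35 + 7*1 = 35 + 7 = 42)
k(a) = sqrt(42 + (-4 + a)**2)
k(-5) - 45*C(10) = sqrt(42 + (-4 - 5)**2) - 45*10 = sqrt(42 + (-9)**2) - 450 = sqrt(42 + 81) - 450 = sqrt(123) - 450 = -450 + sqrt(123)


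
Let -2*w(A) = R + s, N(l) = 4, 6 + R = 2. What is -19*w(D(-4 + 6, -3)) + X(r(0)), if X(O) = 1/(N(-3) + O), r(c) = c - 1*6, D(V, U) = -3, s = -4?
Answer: -153/2 ≈ -76.500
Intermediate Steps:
R = -4 (R = -6 + 2 = -4)
r(c) = -6 + c (r(c) = c - 6 = -6 + c)
w(A) = 4 (w(A) = -(-4 - 4)/2 = -1/2*(-8) = 4)
X(O) = 1/(4 + O)
-19*w(D(-4 + 6, -3)) + X(r(0)) = -19*4 + 1/(4 + (-6 + 0)) = -76 + 1/(4 - 6) = -76 + 1/(-2) = -76 - 1/2 = -153/2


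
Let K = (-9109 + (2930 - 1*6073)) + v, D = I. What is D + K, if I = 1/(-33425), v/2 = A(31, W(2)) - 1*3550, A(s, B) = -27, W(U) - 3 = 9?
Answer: -648645551/33425 ≈ -19406.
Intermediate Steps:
W(U) = 12 (W(U) = 3 + 9 = 12)
v = -7154 (v = 2*(-27 - 1*3550) = 2*(-27 - 3550) = 2*(-3577) = -7154)
I = -1/33425 ≈ -2.9918e-5
D = -1/33425 ≈ -2.9918e-5
K = -19406 (K = (-9109 + (2930 - 1*6073)) - 7154 = (-9109 + (2930 - 6073)) - 7154 = (-9109 - 3143) - 7154 = -12252 - 7154 = -19406)
D + K = -1/33425 - 19406 = -648645551/33425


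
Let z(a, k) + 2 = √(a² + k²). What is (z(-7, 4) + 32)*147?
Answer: 4410 + 147*√65 ≈ 5595.1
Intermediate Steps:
z(a, k) = -2 + √(a² + k²)
(z(-7, 4) + 32)*147 = ((-2 + √((-7)² + 4²)) + 32)*147 = ((-2 + √(49 + 16)) + 32)*147 = ((-2 + √65) + 32)*147 = (30 + √65)*147 = 4410 + 147*√65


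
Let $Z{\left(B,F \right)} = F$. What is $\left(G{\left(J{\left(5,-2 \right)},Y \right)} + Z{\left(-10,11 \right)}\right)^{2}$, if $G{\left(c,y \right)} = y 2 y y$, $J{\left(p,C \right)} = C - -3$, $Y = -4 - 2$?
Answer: $177241$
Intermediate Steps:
$Y = -6$ ($Y = -4 - 2 = -6$)
$J{\left(p,C \right)} = 3 + C$ ($J{\left(p,C \right)} = C + 3 = 3 + C$)
$G{\left(c,y \right)} = 2 y^{3}$ ($G{\left(c,y \right)} = 2 y y y = 2 y^{2} y = 2 y^{3}$)
$\left(G{\left(J{\left(5,-2 \right)},Y \right)} + Z{\left(-10,11 \right)}\right)^{2} = \left(2 \left(-6\right)^{3} + 11\right)^{2} = \left(2 \left(-216\right) + 11\right)^{2} = \left(-432 + 11\right)^{2} = \left(-421\right)^{2} = 177241$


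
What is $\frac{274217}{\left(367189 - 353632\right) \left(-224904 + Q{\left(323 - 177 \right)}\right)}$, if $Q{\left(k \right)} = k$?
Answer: $- \frac{274217}{3047044206} \approx -8.9994 \cdot 10^{-5}$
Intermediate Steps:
$\frac{274217}{\left(367189 - 353632\right) \left(-224904 + Q{\left(323 - 177 \right)}\right)} = \frac{274217}{\left(367189 - 353632\right) \left(-224904 + \left(323 - 177\right)\right)} = \frac{274217}{13557 \left(-224904 + 146\right)} = \frac{274217}{13557 \left(-224758\right)} = \frac{274217}{-3047044206} = 274217 \left(- \frac{1}{3047044206}\right) = - \frac{274217}{3047044206}$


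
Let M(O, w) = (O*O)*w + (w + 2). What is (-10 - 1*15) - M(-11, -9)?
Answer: 1071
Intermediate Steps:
M(O, w) = 2 + w + w*O² (M(O, w) = O²*w + (2 + w) = w*O² + (2 + w) = 2 + w + w*O²)
(-10 - 1*15) - M(-11, -9) = (-10 - 1*15) - (2 - 9 - 9*(-11)²) = (-10 - 15) - (2 - 9 - 9*121) = -25 - (2 - 9 - 1089) = -25 - 1*(-1096) = -25 + 1096 = 1071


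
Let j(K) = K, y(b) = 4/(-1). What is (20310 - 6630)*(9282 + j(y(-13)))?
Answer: 126923040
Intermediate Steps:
y(b) = -4 (y(b) = 4*(-1) = -4)
(20310 - 6630)*(9282 + j(y(-13))) = (20310 - 6630)*(9282 - 4) = 13680*9278 = 126923040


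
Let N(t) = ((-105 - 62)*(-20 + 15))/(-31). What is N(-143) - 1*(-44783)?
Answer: 1387438/31 ≈ 44756.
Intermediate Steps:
N(t) = -835/31 (N(t) = -167*(-5)*(-1/31) = 835*(-1/31) = -835/31)
N(-143) - 1*(-44783) = -835/31 - 1*(-44783) = -835/31 + 44783 = 1387438/31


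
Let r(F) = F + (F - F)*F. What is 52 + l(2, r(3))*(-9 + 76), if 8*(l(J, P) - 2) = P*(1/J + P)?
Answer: 4383/16 ≈ 273.94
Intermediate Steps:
r(F) = F (r(F) = F + 0*F = F + 0 = F)
l(J, P) = 2 + P*(P + 1/J)/8 (l(J, P) = 2 + (P*(1/J + P))/8 = 2 + (P*(P + 1/J))/8 = 2 + P*(P + 1/J)/8)
52 + l(2, r(3))*(-9 + 76) = 52 + ((⅛)*(3 + 2*(16 + 3²))/2)*(-9 + 76) = 52 + ((⅛)*(½)*(3 + 2*(16 + 9)))*67 = 52 + ((⅛)*(½)*(3 + 2*25))*67 = 52 + ((⅛)*(½)*(3 + 50))*67 = 52 + ((⅛)*(½)*53)*67 = 52 + (53/16)*67 = 52 + 3551/16 = 4383/16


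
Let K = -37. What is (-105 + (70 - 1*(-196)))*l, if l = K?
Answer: -5957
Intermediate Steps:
l = -37
(-105 + (70 - 1*(-196)))*l = (-105 + (70 - 1*(-196)))*(-37) = (-105 + (70 + 196))*(-37) = (-105 + 266)*(-37) = 161*(-37) = -5957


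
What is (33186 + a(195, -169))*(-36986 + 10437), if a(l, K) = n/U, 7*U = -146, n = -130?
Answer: -64329103117/73 ≈ -8.8122e+8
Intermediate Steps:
U = -146/7 (U = (⅐)*(-146) = -146/7 ≈ -20.857)
a(l, K) = 455/73 (a(l, K) = -130/(-146/7) = -130*(-7/146) = 455/73)
(33186 + a(195, -169))*(-36986 + 10437) = (33186 + 455/73)*(-36986 + 10437) = (2423033/73)*(-26549) = -64329103117/73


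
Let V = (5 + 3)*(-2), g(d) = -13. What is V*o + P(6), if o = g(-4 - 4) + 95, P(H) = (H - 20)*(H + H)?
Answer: -1480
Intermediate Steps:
P(H) = 2*H*(-20 + H) (P(H) = (-20 + H)*(2*H) = 2*H*(-20 + H))
o = 82 (o = -13 + 95 = 82)
V = -16 (V = 8*(-2) = -16)
V*o + P(6) = -16*82 + 2*6*(-20 + 6) = -1312 + 2*6*(-14) = -1312 - 168 = -1480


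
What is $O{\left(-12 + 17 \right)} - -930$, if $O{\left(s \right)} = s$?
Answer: $935$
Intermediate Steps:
$O{\left(-12 + 17 \right)} - -930 = \left(-12 + 17\right) - -930 = 5 + 930 = 935$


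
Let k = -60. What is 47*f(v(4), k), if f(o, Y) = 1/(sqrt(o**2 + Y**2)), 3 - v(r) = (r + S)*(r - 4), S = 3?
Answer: 47*sqrt(401)/1203 ≈ 0.78236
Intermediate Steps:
v(r) = 3 - (-4 + r)*(3 + r) (v(r) = 3 - (r + 3)*(r - 4) = 3 - (3 + r)*(-4 + r) = 3 - (-4 + r)*(3 + r))
f(o, Y) = 1/sqrt(Y**2 + o**2) (f(o, Y) = 1/(sqrt(Y**2 + o**2)) = 1/sqrt(Y**2 + o**2))
47*f(v(4), k) = 47/sqrt((-60)**2 + (15 + 4 - 1*4**2)**2) = 47/sqrt(3600 + (15 + 4 - 1*16)**2) = 47/sqrt(3600 + (15 + 4 - 16)**2) = 47/sqrt(3600 + 3**2) = 47/sqrt(3600 + 9) = 47/sqrt(3609) = 47*(sqrt(401)/1203) = 47*sqrt(401)/1203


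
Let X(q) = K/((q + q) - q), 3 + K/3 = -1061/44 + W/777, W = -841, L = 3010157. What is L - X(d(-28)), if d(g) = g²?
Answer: 26894140314813/8934464 ≈ 3.0102e+6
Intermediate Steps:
K = -963965/11396 (K = -9 + 3*(-1061/44 - 841/777) = -9 + 3*(-861401/34188) = -9 - 861401/11396 = -963965/11396 ≈ -84.588)
X(q) = -963965/(11396*q) (X(q) = -963965/(11396*((q + q) - q)) = -963965/(11396*(2*q - q)) = -963965/(11396*q))
L - X(d(-28)) = 3010157 - (-963965)/(11396*((-28)²)) = 3010157 - (-963965)/(11396*784) = 3010157 - 1*(-963965/8934464) = 3010157 + 963965/8934464 = 26894140314813/8934464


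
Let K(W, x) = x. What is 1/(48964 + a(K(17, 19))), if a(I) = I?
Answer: 1/48983 ≈ 2.0415e-5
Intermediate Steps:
1/(48964 + a(K(17, 19))) = 1/(48964 + 19) = 1/48983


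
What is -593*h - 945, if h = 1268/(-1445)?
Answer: -613601/1445 ≈ -424.64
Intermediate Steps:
h = -1268/1445 (h = 1268*(-1/1445) = -1268/1445 ≈ -0.87751)
-593*h - 945 = -593*(-1268/1445) - 945 = 751924/1445 - 945 = -613601/1445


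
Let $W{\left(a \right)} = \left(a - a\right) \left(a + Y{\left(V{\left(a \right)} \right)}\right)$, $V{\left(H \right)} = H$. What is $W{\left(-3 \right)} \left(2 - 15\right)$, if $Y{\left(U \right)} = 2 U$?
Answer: $0$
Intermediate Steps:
$W{\left(a \right)} = 0$ ($W{\left(a \right)} = \left(a - a\right) \left(a + 2 a\right) = 0 \cdot 3 a = 0$)
$W{\left(-3 \right)} \left(2 - 15\right) = 0 \left(2 - 15\right) = 0 \left(-13\right) = 0$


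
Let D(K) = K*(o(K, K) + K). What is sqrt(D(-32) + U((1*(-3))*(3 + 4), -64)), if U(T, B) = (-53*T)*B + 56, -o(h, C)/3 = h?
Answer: 18*I*sqrt(226) ≈ 270.6*I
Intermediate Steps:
o(h, C) = -3*h
U(T, B) = 56 - 53*B*T (U(T, B) = -53*B*T + 56 = 56 - 53*B*T)
D(K) = -2*K**2 (D(K) = K*(-3*K + K) = K*(-2*K) = -2*K**2)
sqrt(D(-32) + U((1*(-3))*(3 + 4), -64)) = sqrt(-2*(-32)**2 + (56 - 53*(-64)*(1*(-3))*(3 + 4))) = sqrt(-2*1024 + (56 - 53*(-64)*(-3*7))) = sqrt(-2048 + (56 - 53*(-64)*(-21))) = sqrt(-2048 + (56 - 71232)) = sqrt(-2048 - 71176) = sqrt(-73224) = 18*I*sqrt(226)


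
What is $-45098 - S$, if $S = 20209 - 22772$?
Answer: $-42535$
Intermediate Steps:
$S = -2563$
$-45098 - S = -45098 - -2563 = -45098 + 2563 = -42535$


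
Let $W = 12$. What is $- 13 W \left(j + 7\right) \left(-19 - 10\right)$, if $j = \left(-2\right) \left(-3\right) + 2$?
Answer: $67860$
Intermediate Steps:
$j = 8$ ($j = 6 + 2 = 8$)
$- 13 W \left(j + 7\right) \left(-19 - 10\right) = \left(-13\right) 12 \left(8 + 7\right) \left(-19 - 10\right) = - 156 \cdot 15 \left(-29\right) = \left(-156\right) \left(-435\right) = 67860$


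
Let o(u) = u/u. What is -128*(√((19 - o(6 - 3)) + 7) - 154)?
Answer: 19072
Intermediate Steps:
o(u) = 1
-128*(√((19 - o(6 - 3)) + 7) - 154) = -128*(√((19 - 1*1) + 7) - 154) = -128*(√((19 - 1) + 7) - 154) = -128*(√(18 + 7) - 154) = -128*(√25 - 154) = -128*(5 - 154) = -128*(-149) = 19072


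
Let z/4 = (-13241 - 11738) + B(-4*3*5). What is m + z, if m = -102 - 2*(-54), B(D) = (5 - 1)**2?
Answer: -99846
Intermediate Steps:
B(D) = 16 (B(D) = 4**2 = 16)
z = -99852 (z = 4*((-13241 - 11738) + 16) = 4*(-24979 + 16) = 4*(-24963) = -99852)
m = 6 (m = -102 + 108 = 6)
m + z = 6 - 99852 = -99846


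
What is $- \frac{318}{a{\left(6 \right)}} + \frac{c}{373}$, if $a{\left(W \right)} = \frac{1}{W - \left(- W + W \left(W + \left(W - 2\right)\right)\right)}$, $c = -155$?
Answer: $\frac{5693317}{373} \approx 15264.0$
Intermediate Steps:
$a{\left(W \right)} = \frac{1}{2 W - W \left(-2 + 2 W\right)}$ ($a{\left(W \right)} = \frac{1}{W - \left(- W + W \left(W + \left(-2 + W\right)\right)\right)} = \frac{1}{W - \left(- W + W \left(-2 + 2 W\right)\right)} = \frac{1}{2 W - W \left(-2 + 2 W\right)}$)
$- \frac{318}{a{\left(6 \right)}} + \frac{c}{373} = - \frac{318}{\left(- \frac{1}{2}\right) \frac{1}{6} \frac{1}{-2 + 6}} - \frac{155}{373} = - \frac{318}{\left(- \frac{1}{2}\right) \frac{1}{6} \cdot \frac{1}{4}} - \frac{155}{373} = - \frac{318}{- \frac{1}{48}} - \frac{155}{373} = \left(-318\right) \left(-48\right) - \frac{155}{373} = 15264 - \frac{155}{373} = \frac{5693317}{373}$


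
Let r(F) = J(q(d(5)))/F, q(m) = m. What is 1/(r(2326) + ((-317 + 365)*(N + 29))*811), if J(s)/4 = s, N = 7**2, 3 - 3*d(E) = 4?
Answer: 3489/10593943774 ≈ 3.2934e-7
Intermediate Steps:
d(E) = -1/3 (d(E) = 1 - 1/3*4 = 1 - 4/3 = -1/3)
N = 49
J(s) = 4*s
r(F) = -4/(3*F) (r(F) = (4*(-1/3))/F = -4/(3*F))
1/(r(2326) + ((-317 + 365)*(N + 29))*811) = 1/(-4/3/2326 + ((-317 + 365)*(49 + 29))*811) = 1/(-4/3*1/2326 + (48*78)*811) = 1/(-2/3489 + 3744*811) = 1/(-2/3489 + 3036384) = 1/(10593943774/3489) = 3489/10593943774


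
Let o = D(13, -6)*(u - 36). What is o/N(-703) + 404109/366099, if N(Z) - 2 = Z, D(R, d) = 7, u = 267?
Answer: -102900558/85545133 ≈ -1.2029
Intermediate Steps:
N(Z) = 2 + Z
o = 1617 (o = 7*(267 - 36) = 7*231 = 1617)
o/N(-703) + 404109/366099 = 1617/(2 - 703) + 404109/366099 = 1617/(-701) + 404109*(1/366099) = 1617*(-1/701) + 134703/122033 = -1617/701 + 134703/122033 = -102900558/85545133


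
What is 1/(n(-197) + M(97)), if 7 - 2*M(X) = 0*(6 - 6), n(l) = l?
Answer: -2/387 ≈ -0.0051680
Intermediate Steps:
M(X) = 7/2 (M(X) = 7/2 - 0*(6 - 6) = 7/2 - 0*0 = 7/2 - ½*0 = 7/2 + 0 = 7/2)
1/(n(-197) + M(97)) = 1/(-197 + 7/2) = 1/(-387/2) = -2/387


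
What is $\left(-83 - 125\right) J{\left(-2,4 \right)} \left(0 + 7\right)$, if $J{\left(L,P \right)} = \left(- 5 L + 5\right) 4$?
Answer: $-87360$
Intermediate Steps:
$J{\left(L,P \right)} = 20 - 20 L$ ($J{\left(L,P \right)} = \left(5 - 5 L\right) 4 = 20 - 20 L$)
$\left(-83 - 125\right) J{\left(-2,4 \right)} \left(0 + 7\right) = \left(-83 - 125\right) \left(20 - -40\right) \left(0 + 7\right) = - 208 \left(20 + 40\right) 7 = - 208 \cdot 60 \cdot 7 = \left(-208\right) 420 = -87360$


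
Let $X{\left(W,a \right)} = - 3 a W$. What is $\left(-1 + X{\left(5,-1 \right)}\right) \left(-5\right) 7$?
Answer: $-490$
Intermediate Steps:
$X{\left(W,a \right)} = - 3 W a$
$\left(-1 + X{\left(5,-1 \right)}\right) \left(-5\right) 7 = \left(-1 - 15 \left(-1\right)\right) \left(-5\right) 7 = \left(-1 + 15\right) \left(-5\right) 7 = 14 \left(-5\right) 7 = \left(-70\right) 7 = -490$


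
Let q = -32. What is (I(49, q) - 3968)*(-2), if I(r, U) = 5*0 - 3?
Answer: 7942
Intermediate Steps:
I(r, U) = -3 (I(r, U) = 0 - 3 = -3)
(I(49, q) - 3968)*(-2) = (-3 - 3968)*(-2) = -3971*(-2) = 7942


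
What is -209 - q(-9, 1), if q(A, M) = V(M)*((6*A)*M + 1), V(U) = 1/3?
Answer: -574/3 ≈ -191.33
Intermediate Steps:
V(U) = 1/3
q(A, M) = 1/3 + 2*A*M (q(A, M) = ((6*A)*M + 1)/3 = (6*A*M + 1)/3 = (1 + 6*A*M)/3 = 1/3 + 2*A*M)
-209 - q(-9, 1) = -209 - (1/3 + 2*(-9)*1) = -209 - (1/3 - 18) = -209 - 1*(-53/3) = -209 + 53/3 = -574/3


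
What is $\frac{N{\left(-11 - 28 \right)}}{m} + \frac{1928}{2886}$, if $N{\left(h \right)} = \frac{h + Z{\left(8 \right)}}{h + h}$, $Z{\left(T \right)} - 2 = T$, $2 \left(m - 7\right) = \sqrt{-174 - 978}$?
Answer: $\frac{657247}{972582} - \frac{58 i \sqrt{2}}{4381} \approx 0.67578 - 0.018723 i$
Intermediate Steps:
$m = 7 + 12 i \sqrt{2}$ ($m = 7 + \frac{\sqrt{-174 - 978}}{2} = 7 + \frac{\sqrt{-1152}}{2} = 7 + \frac{24 i \sqrt{2}}{2} = 7 + 12 i \sqrt{2} \approx 7.0 + 16.971 i$)
$Z{\left(T \right)} = 2 + T$
$N{\left(h \right)} = \frac{10 + h}{2 h}$ ($N{\left(h \right)} = \frac{h + \left(2 + 8\right)}{h + h} = \frac{h + 10}{2 h} = \left(10 + h\right) \frac{1}{2 h} = \frac{10 + h}{2 h}$)
$\frac{N{\left(-11 - 28 \right)}}{m} + \frac{1928}{2886} = \frac{\frac{1}{2} \frac{1}{-11 - 28} \left(10 - 39\right)}{7 + 12 i \sqrt{2}} + \frac{1928}{2886} = \frac{\frac{1}{2} \frac{1}{-39} \left(10 - 39\right)}{7 + 12 i \sqrt{2}} + 1928 \cdot \frac{1}{2886} = \frac{\frac{1}{2} \left(- \frac{1}{39}\right) \left(-29\right)}{7 + 12 i \sqrt{2}} + \frac{964}{1443} = \frac{29}{78 \left(7 + 12 i \sqrt{2}\right)} + \frac{964}{1443} = \frac{964}{1443} + \frac{29}{78 \left(7 + 12 i \sqrt{2}\right)}$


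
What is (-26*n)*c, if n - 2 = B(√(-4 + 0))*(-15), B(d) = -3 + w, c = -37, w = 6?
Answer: -41366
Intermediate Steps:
B(d) = 3 (B(d) = -3 + 6 = 3)
n = -43 (n = 2 + 3*(-15) = 2 - 45 = -43)
(-26*n)*c = -26*(-43)*(-37) = 1118*(-37) = -41366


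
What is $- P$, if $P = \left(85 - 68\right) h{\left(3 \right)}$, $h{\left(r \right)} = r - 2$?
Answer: $-17$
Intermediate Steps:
$h{\left(r \right)} = -2 + r$ ($h{\left(r \right)} = r - 2 = -2 + r$)
$P = 17$ ($P = \left(85 - 68\right) \left(-2 + 3\right) = 17 \cdot 1 = 17$)
$- P = \left(-1\right) 17 = -17$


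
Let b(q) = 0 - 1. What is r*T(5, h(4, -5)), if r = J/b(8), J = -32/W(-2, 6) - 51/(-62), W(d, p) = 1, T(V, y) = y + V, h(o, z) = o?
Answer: 17397/62 ≈ 280.60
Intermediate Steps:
b(q) = -1
T(V, y) = V + y
J = -1933/62 (J = -32/1 - 51/(-62) = -32*1 - 51*(-1/62) = -32 + 51/62 = -1933/62 ≈ -31.177)
r = 1933/62 (r = -1933/62/(-1) = -1933/62*(-1) = 1933/62 ≈ 31.177)
r*T(5, h(4, -5)) = 1933*(5 + 4)/62 = (1933/62)*9 = 17397/62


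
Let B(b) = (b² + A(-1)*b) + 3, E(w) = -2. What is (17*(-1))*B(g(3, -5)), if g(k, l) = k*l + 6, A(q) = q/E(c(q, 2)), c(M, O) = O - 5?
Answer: -2703/2 ≈ -1351.5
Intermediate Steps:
c(M, O) = -5 + O
A(q) = -q/2 (A(q) = q/(-2) = q*(-½) = -q/2)
g(k, l) = 6 + k*l
B(b) = 3 + b² + b/2 (B(b) = (b² + (-½*(-1))*b) + 3 = (b² + b/2) + 3 = 3 + b² + b/2)
(17*(-1))*B(g(3, -5)) = (17*(-1))*(3 + (6 + 3*(-5))² + (6 + 3*(-5))/2) = -17*(3 + (6 - 15)² + (6 - 15)/2) = -17*(3 + (-9)² + (½)*(-9)) = -17*(3 + 81 - 9/2) = -17*159/2 = -2703/2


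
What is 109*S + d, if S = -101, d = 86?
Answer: -10923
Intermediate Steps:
109*S + d = 109*(-101) + 86 = -11009 + 86 = -10923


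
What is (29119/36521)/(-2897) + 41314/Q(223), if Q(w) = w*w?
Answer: 4369628378067/5261394687673 ≈ 0.83051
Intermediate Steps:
Q(w) = w²
(29119/36521)/(-2897) + 41314/Q(223) = (29119/36521)/(-2897) + 41314/(223²) = (29119*(1/36521))*(-1/2897) + 41314/49729 = (29119/36521)*(-1/2897) + 41314*(1/49729) = -29119/105801337 + 41314/49729 = 4369628378067/5261394687673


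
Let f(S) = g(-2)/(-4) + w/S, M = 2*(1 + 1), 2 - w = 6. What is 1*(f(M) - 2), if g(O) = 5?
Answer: -17/4 ≈ -4.2500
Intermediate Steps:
w = -4 (w = 2 - 1*6 = 2 - 6 = -4)
M = 4 (M = 2*2 = 4)
f(S) = -5/4 - 4/S (f(S) = 5/(-4) - 4/S = 5*(-1/4) - 4/S = -5/4 - 4/S)
1*(f(M) - 2) = 1*((-5/4 - 4/4) - 2) = 1*((-5/4 - 4*1/4) - 2) = 1*((-5/4 - 1) - 2) = 1*(-9/4 - 2) = 1*(-17/4) = -17/4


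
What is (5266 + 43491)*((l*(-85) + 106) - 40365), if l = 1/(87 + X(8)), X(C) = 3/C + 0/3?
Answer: -1372105890797/699 ≈ -1.9630e+9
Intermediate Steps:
X(C) = 3/C (X(C) = 3/C + 0*(⅓) = 3/C + 0 = 3/C)
l = 8/699 (l = 1/(87 + 3/8) = 1/(699/8) = 8/699 ≈ 0.011445)
(5266 + 43491)*((l*(-85) + 106) - 40365) = (5266 + 43491)*(((8/699)*(-85) + 106) - 40365) = 48757*((-680/699 + 106) - 40365) = 48757*(73414/699 - 40365) = 48757*(-28141721/699) = -1372105890797/699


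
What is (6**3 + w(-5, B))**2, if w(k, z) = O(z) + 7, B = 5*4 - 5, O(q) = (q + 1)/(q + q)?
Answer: 11242609/225 ≈ 49967.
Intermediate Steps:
O(q) = (1 + q)/(2*q) (O(q) = (1 + q)/((2*q)) = (1 + q)*(1/(2*q)) = (1 + q)/(2*q))
B = 15 (B = 20 - 5 = 15)
w(k, z) = 7 + (1 + z)/(2*z) (w(k, z) = (1 + z)/(2*z) + 7 = 7 + (1 + z)/(2*z))
(6**3 + w(-5, B))**2 = (6**3 + (1/2)*(1 + 15*15)/15)**2 = (216 + (1/2)*(1/15)*(1 + 225))**2 = (216 + (1/2)*(1/15)*226)**2 = (216 + 113/15)**2 = (3353/15)**2 = 11242609/225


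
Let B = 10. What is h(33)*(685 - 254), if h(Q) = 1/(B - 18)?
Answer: -431/8 ≈ -53.875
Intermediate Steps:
h(Q) = -⅛ (h(Q) = 1/(10 - 18) = 1/(-8) = -⅛)
h(33)*(685 - 254) = -(685 - 254)/8 = -⅛*431 = -431/8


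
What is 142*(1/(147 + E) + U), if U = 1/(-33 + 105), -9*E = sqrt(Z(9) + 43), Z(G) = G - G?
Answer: 92569445/31505148 + 639*sqrt(43)/875143 ≈ 2.9430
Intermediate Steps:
Z(G) = 0
E = -sqrt(43)/9 (E = -sqrt(0 + 43)/9 = -sqrt(43)/9 ≈ -0.72860)
U = 1/72 ≈ 0.013889
142*(1/(147 + E) + U) = 142*(1/(147 - sqrt(43)/9) + 1/72) = 142*(1/72 + 1/(147 - sqrt(43)/9)) = 71/36 + 142/(147 - sqrt(43)/9)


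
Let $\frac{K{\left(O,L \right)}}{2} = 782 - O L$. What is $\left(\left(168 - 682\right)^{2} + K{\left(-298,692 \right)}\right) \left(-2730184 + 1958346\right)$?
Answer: $-523454356896$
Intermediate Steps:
$K{\left(O,L \right)} = 1564 - 2 L O$ ($K{\left(O,L \right)} = 2 \left(782 - O L\right) = 2 \left(782 - L O\right) = 1564 - 2 L O$)
$\left(\left(168 - 682\right)^{2} + K{\left(-298,692 \right)}\right) \left(-2730184 + 1958346\right) = \left(\left(168 - 682\right)^{2} - \left(-1564 + 1384 \left(-298\right)\right)\right) \left(-2730184 + 1958346\right) = \left(\left(-514\right)^{2} + \left(1564 + 412432\right)\right) \left(-771838\right) = \left(264196 + 413996\right) \left(-771838\right) = 678192 \left(-771838\right) = -523454356896$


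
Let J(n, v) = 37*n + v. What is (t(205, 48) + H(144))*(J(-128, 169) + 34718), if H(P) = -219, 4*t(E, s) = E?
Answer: -20231321/4 ≈ -5.0578e+6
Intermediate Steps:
t(E, s) = E/4
J(n, v) = v + 37*n
(t(205, 48) + H(144))*(J(-128, 169) + 34718) = ((¼)*205 - 219)*((169 + 37*(-128)) + 34718) = (205/4 - 219)*((169 - 4736) + 34718) = -671*(-4567 + 34718)/4 = -671/4*30151 = -20231321/4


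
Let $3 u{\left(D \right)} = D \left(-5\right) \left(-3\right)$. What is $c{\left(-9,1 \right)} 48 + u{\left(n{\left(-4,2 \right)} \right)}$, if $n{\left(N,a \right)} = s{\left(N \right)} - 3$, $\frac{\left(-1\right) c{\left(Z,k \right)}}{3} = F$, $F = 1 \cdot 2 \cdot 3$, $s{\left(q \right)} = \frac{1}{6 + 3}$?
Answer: $- \frac{7906}{9} \approx -878.44$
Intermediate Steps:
$s{\left(q \right)} = \frac{1}{9}$
$F = 6$ ($F = 2 \cdot 3 = 6$)
$c{\left(Z,k \right)} = -18$ ($c{\left(Z,k \right)} = \left(-3\right) 6 = -18$)
$n{\left(N,a \right)} = - \frac{26}{9}$ ($n{\left(N,a \right)} = \frac{1}{9} - 3 = - \frac{26}{9}$)
$u{\left(D \right)} = 5 D$ ($u{\left(D \right)} = \frac{D \left(-5\right) \left(-3\right)}{3} = \frac{- 5 D \left(-3\right)}{3} = \frac{15 D}{3} = 5 D$)
$c{\left(-9,1 \right)} 48 + u{\left(n{\left(-4,2 \right)} \right)} = \left(-18\right) 48 + 5 \left(- \frac{26}{9}\right) = -864 - \frac{130}{9} = - \frac{7906}{9}$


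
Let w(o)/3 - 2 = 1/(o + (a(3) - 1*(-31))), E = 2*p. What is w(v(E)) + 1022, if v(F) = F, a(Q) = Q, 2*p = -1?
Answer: 11309/11 ≈ 1028.1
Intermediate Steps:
p = -1/2 (p = (1/2)*(-1) = -1/2 ≈ -0.50000)
E = -1 (E = 2*(-1/2) = -1)
w(o) = 6 + 3/(34 + o) (w(o) = 6 + 3/(o + (3 - 1*(-31))) = 6 + 3/(o + (3 + 31)) = 6 + 3/(o + 34) = 6 + 3/(34 + o))
w(v(E)) + 1022 = 3*(69 + 2*(-1))/(34 - 1) + 1022 = 3*(69 - 2)/33 + 1022 = 3*(1/33)*67 + 1022 = 67/11 + 1022 = 11309/11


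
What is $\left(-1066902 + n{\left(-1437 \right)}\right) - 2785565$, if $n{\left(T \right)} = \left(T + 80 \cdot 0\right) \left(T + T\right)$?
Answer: $277471$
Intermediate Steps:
$n{\left(T \right)} = 2 T^{2}$ ($n{\left(T \right)} = \left(T + 0\right) 2 T = T 2 T = 2 T^{2}$)
$\left(-1066902 + n{\left(-1437 \right)}\right) - 2785565 = \left(-1066902 + 2 \left(-1437\right)^{2}\right) - 2785565 = \left(-1066902 + 2 \cdot 2064969\right) - 2785565 = \left(-1066902 + 4129938\right) - 2785565 = 3063036 - 2785565 = 277471$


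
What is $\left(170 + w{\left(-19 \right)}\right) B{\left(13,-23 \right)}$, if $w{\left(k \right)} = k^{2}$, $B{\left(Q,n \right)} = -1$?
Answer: $-531$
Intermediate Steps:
$\left(170 + w{\left(-19 \right)}\right) B{\left(13,-23 \right)} = \left(170 + \left(-19\right)^{2}\right) \left(-1\right) = \left(170 + 361\right) \left(-1\right) = 531 \left(-1\right) = -531$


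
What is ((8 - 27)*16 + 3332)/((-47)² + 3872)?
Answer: 3028/6081 ≈ 0.49794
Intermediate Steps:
((8 - 27)*16 + 3332)/((-47)² + 3872) = (-19*16 + 3332)/(2209 + 3872) = (-304 + 3332)/6081 = 3028*(1/6081) = 3028/6081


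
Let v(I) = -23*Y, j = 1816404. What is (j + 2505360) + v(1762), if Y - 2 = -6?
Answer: 4321856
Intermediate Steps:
Y = -4 (Y = 2 - 6 = -4)
v(I) = 92 (v(I) = -23*(-4) = 92)
(j + 2505360) + v(1762) = (1816404 + 2505360) + 92 = 4321764 + 92 = 4321856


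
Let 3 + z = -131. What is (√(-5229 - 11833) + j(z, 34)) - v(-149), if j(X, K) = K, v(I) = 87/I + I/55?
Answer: 305616/8195 + I*√17062 ≈ 37.293 + 130.62*I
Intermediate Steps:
z = -134 (z = -3 - 131 = -134)
v(I) = 87/I + I/55 (v(I) = 87/I + I*(1/55) = 87/I + I/55)
(√(-5229 - 11833) + j(z, 34)) - v(-149) = (√(-5229 - 11833) + 34) - (87/(-149) + (1/55)*(-149)) = (√(-17062) + 34) - (87*(-1/149) - 149/55) = (I*√17062 + 34) - (-87/149 - 149/55) = (34 + I*√17062) - 1*(-26986/8195) = (34 + I*√17062) + 26986/8195 = 305616/8195 + I*√17062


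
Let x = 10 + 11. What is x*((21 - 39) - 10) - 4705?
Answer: -5293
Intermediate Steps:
x = 21
x*((21 - 39) - 10) - 4705 = 21*((21 - 39) - 10) - 4705 = 21*(-18 - 10) - 4705 = 21*(-28) - 4705 = -588 - 4705 = -5293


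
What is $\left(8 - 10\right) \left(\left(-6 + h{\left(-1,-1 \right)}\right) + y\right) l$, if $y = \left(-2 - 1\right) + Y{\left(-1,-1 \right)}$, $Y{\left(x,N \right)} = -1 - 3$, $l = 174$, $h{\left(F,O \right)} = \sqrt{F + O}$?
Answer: $4524 - 348 i \sqrt{2} \approx 4524.0 - 492.15 i$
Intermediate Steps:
$Y{\left(x,N \right)} = -4$ ($Y{\left(x,N \right)} = -1 - 3 = -4$)
$y = -7$ ($y = \left(-2 - 1\right) - 4 = -3 - 4 = -7$)
$\left(8 - 10\right) \left(\left(-6 + h{\left(-1,-1 \right)}\right) + y\right) l = \left(8 - 10\right) \left(\left(-6 + \sqrt{-1 - 1}\right) - 7\right) 174 = - 2 \left(\left(-6 + \sqrt{-2}\right) - 7\right) 174 = - 2 \left(\left(-6 + i \sqrt{2}\right) - 7\right) 174 = - 2 \left(-13 + i \sqrt{2}\right) 174 = \left(26 - 2 i \sqrt{2}\right) 174 = 4524 - 348 i \sqrt{2}$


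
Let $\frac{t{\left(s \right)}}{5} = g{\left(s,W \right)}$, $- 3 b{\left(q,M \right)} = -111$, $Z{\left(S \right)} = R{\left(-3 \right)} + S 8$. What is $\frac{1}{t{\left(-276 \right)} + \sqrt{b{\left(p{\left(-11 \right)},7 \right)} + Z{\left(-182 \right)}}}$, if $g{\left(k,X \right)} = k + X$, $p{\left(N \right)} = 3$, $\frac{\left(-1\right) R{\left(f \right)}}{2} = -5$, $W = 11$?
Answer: $- \frac{1325}{1757034} - \frac{i \sqrt{1409}}{1757034} \approx -0.00075411 - 2.1364 \cdot 10^{-5} i$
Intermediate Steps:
$R{\left(f \right)} = 10$ ($R{\left(f \right)} = \left(-2\right) \left(-5\right) = 10$)
$Z{\left(S \right)} = 10 + 8 S$ ($Z{\left(S \right)} = 10 + S 8 = 10 + 8 S$)
$b{\left(q,M \right)} = 37$ ($b{\left(q,M \right)} = \left(- \frac{1}{3}\right) \left(-111\right) = 37$)
$g{\left(k,X \right)} = X + k$
$t{\left(s \right)} = 55 + 5 s$ ($t{\left(s \right)} = 5 \left(11 + s\right) = 55 + 5 s$)
$\frac{1}{t{\left(-276 \right)} + \sqrt{b{\left(p{\left(-11 \right)},7 \right)} + Z{\left(-182 \right)}}} = \frac{1}{\left(55 + 5 \left(-276\right)\right) + \sqrt{37 + \left(10 + 8 \left(-182\right)\right)}} = \frac{1}{\left(55 - 1380\right) + \sqrt{37 + \left(10 - 1456\right)}} = \frac{1}{-1325 + \sqrt{37 - 1446}} = \frac{1}{-1325 + \sqrt{-1409}} = \frac{1}{-1325 + i \sqrt{1409}}$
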